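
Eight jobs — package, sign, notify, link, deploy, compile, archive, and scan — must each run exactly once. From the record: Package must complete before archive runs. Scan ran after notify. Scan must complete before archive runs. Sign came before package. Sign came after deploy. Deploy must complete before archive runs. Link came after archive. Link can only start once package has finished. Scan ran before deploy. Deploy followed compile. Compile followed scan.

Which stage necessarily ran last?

link

Every other stage has a chain of constraints placing it before link, so link is last.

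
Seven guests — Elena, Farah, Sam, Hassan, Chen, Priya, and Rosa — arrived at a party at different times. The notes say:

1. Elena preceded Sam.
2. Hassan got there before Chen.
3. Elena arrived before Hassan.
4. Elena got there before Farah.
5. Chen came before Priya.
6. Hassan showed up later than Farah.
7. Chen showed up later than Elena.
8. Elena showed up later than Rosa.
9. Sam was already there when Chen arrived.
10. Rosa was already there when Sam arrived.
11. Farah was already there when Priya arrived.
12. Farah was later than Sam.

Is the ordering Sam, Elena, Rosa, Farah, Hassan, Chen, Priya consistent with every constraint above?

no

The constraints require Rosa before Sam, but in the proposed sequence Sam appears ahead of Rosa. That one violation is enough.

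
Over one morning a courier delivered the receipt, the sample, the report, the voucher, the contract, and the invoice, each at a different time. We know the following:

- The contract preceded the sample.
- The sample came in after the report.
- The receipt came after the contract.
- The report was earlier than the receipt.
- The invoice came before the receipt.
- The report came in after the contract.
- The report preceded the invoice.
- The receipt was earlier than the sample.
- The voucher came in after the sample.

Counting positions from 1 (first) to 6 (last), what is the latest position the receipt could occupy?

4

The receipt must come before the sample and the voucher — 2 items forced after it.
Everything else can be placed before the receipt in some valid order, so the receipt can sit as late as position 6 − 2 = 4.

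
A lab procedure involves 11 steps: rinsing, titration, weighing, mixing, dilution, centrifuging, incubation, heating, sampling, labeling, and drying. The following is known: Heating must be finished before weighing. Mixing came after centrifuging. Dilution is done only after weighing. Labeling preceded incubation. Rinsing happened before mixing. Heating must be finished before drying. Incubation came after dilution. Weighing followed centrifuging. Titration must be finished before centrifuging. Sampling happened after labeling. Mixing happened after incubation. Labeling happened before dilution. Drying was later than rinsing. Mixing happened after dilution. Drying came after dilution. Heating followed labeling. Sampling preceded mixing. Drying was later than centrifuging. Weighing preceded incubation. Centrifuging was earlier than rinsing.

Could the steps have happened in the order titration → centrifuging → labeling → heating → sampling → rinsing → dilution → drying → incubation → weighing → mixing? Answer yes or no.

The constraints require weighing before dilution, but in the proposed sequence dilution appears ahead of weighing. That one violation is enough.

no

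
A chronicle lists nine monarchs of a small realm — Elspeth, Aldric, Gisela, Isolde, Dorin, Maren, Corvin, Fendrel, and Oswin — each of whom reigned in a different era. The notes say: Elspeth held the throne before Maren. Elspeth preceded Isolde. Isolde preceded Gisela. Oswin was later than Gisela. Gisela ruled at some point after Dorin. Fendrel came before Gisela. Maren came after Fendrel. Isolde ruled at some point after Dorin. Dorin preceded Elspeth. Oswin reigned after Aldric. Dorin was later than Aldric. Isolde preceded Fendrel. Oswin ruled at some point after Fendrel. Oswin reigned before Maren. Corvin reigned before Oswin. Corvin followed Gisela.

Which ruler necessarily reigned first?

Aldric

Aldric has a chain of constraints placing them before every other ruler, so Aldric must be first.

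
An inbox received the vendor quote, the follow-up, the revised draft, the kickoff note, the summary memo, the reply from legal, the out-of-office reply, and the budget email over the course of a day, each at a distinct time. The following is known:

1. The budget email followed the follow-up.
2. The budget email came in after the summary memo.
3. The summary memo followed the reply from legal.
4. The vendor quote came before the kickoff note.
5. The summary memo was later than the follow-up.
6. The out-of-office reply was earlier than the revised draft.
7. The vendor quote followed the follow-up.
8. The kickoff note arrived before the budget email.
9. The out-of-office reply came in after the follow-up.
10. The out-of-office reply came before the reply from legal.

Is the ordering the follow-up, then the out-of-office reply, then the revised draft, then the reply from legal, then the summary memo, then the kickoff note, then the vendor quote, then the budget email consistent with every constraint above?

no

The constraints require the vendor quote before the kickoff note, but in the proposed sequence the kickoff note appears ahead of the vendor quote. That one violation is enough.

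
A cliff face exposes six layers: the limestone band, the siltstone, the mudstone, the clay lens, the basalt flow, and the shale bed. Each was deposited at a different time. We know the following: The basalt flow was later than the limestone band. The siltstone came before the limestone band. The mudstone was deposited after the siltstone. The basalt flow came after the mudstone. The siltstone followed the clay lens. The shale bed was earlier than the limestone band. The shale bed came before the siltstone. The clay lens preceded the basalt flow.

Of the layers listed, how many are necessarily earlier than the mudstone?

Directly stated before the mudstone: the siltstone.
The clay lens reaches the mudstone via the clay lens → the siltstone → the mudstone.
The shale bed reaches the mudstone via the shale bed → the siltstone → the mudstone.
That's the clay lens, the shale bed, and the siltstone — 3 in all.

3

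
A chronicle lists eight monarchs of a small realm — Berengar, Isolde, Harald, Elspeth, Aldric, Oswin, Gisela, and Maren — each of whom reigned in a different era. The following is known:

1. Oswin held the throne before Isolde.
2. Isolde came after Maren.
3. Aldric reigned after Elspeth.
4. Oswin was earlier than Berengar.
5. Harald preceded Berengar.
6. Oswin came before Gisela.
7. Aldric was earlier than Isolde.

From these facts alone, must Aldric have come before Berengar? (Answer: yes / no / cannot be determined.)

cannot be determined

No chain of stated constraints runs from Aldric to Berengar, and none runs from Berengar to Aldric either.
So the relative order of Aldric and Berengar is not fixed by the given facts.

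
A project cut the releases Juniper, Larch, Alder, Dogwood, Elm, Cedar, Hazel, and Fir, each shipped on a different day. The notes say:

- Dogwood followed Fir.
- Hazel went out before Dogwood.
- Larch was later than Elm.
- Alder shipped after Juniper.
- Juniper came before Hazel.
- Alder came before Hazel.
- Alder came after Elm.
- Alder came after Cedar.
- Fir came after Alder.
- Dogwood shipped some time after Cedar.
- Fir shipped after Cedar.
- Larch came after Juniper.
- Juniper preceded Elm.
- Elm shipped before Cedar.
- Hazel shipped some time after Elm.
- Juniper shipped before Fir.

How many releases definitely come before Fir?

4

Directly stated before Fir: Alder, Cedar, and Juniper.
Elm reaches Fir via Elm → Alder → Fir.
That's Alder, Cedar, Elm, and Juniper — 4 in all.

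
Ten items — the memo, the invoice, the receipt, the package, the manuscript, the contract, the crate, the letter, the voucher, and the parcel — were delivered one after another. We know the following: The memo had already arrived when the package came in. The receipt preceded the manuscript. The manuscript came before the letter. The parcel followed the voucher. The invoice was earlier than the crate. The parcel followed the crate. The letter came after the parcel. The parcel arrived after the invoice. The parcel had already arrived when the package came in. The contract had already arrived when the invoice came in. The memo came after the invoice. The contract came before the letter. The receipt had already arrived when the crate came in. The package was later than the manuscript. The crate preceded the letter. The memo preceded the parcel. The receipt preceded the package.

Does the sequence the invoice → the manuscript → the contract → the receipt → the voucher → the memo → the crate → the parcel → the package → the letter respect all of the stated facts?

The constraints require the contract before the invoice, but in the proposed sequence the invoice appears ahead of the contract. That one violation is enough.

no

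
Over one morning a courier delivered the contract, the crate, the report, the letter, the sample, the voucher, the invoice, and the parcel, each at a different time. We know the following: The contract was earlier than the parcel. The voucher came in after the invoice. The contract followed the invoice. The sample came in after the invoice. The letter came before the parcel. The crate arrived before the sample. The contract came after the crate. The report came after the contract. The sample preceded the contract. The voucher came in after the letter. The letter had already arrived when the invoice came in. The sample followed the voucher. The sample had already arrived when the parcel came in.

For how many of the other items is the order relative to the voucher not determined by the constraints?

1

Forced before the voucher: the invoice and the letter; forced after the voucher: the contract, the parcel, the report, and the sample.
That leaves the crate with no forced order relative to the voucher — 1.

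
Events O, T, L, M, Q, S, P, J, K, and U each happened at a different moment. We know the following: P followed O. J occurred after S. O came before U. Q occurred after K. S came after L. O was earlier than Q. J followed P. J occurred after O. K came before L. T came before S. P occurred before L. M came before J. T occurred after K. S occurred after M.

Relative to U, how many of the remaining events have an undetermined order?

Forced before U: O.
That leaves J, K, L, M, P, Q, S, and T with no forced order relative to U — 8.

8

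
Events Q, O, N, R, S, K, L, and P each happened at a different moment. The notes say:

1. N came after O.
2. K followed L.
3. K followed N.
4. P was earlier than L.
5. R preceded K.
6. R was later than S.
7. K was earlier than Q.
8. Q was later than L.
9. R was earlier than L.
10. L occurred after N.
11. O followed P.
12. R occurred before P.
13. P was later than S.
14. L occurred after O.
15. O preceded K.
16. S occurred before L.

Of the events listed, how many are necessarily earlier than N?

Directly stated before N: O.
P reaches N via P → O → N.
R reaches N via R → P → O → N.
S reaches N via S → P → O → N.
No chain forces Q (or any of the others) ahead of N.
That's O, P, R, and S — 4 in all.

4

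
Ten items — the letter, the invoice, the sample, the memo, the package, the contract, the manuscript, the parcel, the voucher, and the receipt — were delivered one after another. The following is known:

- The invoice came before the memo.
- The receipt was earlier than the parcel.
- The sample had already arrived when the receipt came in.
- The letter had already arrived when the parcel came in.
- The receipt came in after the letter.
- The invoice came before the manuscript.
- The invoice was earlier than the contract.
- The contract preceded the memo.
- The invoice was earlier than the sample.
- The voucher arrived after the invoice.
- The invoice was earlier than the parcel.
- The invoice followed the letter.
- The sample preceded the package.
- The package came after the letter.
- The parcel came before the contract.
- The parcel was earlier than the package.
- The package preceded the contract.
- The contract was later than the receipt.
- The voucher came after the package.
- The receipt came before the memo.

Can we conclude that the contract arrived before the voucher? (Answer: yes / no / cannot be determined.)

cannot be determined

No chain of stated constraints runs from the contract to the voucher, and none runs from the voucher to the contract either.
So the relative order of the contract and the voucher is not fixed by the given facts.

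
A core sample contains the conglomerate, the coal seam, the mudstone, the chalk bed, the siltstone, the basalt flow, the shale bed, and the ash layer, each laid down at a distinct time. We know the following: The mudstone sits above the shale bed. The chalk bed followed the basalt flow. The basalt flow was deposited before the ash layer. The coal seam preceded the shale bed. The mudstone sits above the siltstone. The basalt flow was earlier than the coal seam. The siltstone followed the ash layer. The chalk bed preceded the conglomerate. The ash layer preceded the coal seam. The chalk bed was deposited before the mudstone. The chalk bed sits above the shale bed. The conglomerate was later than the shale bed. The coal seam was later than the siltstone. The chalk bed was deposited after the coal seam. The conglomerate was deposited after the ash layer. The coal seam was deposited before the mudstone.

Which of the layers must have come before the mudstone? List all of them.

Directly stated before the mudstone: the chalk bed, the coal seam, the shale bed, and the siltstone.
The ash layer reaches the mudstone via the ash layer → the siltstone → the mudstone.
The basalt flow reaches the mudstone via the basalt flow → the chalk bed → the mudstone.
No chain forces the conglomerate ahead of the mudstone.

the ash layer, the basalt flow, the chalk bed, the coal seam, the shale bed, the siltstone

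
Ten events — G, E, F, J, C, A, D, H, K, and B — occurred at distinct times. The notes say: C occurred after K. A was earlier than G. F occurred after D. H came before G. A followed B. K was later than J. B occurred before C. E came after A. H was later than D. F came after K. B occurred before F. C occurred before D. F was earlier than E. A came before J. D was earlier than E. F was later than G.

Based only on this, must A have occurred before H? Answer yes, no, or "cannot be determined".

yes

Chain the constraints: A → J → K → C → D → H. Each link is directly stated, so A comes before H.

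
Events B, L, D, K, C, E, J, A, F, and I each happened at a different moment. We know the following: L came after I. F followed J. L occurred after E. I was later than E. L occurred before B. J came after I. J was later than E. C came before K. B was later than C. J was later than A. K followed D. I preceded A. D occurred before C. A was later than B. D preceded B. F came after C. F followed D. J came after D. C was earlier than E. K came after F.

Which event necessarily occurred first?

D

D has a chain of constraints placing it before every other event, so D must be first.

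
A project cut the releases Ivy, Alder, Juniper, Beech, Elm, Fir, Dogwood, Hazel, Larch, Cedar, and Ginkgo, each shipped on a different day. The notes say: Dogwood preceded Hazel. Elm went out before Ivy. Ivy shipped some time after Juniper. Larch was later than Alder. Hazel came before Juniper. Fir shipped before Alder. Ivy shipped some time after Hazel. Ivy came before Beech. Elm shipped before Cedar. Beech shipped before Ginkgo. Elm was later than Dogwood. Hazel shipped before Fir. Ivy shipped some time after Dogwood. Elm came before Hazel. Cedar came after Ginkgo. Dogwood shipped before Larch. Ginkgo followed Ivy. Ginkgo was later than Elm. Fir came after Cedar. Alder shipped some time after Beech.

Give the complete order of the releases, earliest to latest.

Dogwood, Elm, Hazel, Juniper, Ivy, Beech, Ginkgo, Cedar, Fir, Alder, Larch

The constraints fix every adjacent pair, so only one ordering works:
Dogwood → Elm → Hazel → Juniper → Ivy → Beech → Ginkgo → Cedar → Fir → Alder → Larch.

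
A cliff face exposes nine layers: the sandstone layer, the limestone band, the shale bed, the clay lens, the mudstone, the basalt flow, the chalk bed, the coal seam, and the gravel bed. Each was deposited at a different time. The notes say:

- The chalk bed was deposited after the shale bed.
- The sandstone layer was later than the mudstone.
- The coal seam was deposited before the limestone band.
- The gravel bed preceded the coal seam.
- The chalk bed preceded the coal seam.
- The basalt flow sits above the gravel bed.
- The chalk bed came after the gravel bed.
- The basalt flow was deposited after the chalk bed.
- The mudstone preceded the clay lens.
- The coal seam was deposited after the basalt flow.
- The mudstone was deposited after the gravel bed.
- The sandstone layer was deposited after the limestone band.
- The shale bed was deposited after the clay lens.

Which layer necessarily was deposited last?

the sandstone layer

Every other layer has a chain of constraints placing it before the sandstone layer, so the sandstone layer is last.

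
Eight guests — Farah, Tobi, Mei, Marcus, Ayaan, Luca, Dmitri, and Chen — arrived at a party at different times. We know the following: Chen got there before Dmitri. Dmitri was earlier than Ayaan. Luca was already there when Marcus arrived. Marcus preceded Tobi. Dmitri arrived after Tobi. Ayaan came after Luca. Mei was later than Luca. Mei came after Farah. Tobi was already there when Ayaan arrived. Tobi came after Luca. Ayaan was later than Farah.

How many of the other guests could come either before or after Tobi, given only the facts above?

Forced before Tobi: Luca and Marcus; forced after Tobi: Ayaan and Dmitri.
That leaves Chen, Farah, and Mei with no forced order relative to Tobi — 3.

3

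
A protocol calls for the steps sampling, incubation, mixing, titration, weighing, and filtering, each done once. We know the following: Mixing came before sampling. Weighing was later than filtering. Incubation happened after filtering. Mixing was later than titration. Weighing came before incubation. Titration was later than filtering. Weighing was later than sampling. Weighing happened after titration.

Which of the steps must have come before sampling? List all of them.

Directly stated before sampling: mixing.
Filtering reaches sampling via filtering → titration → mixing → sampling.
Titration reaches sampling via titration → mixing → sampling.
No chain forces weighing (or any of the others) ahead of sampling.

filtering, mixing, titration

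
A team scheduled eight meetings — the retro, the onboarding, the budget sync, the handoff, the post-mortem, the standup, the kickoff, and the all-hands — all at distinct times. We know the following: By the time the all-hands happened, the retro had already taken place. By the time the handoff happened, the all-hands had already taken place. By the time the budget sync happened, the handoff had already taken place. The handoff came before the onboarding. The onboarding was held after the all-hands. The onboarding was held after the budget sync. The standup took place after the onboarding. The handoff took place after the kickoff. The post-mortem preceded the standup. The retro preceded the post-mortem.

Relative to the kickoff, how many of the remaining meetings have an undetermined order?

Forced after the kickoff: the budget sync, the handoff, the onboarding, and the standup.
That leaves the all-hands, the post-mortem, and the retro with no forced order relative to the kickoff — 3.

3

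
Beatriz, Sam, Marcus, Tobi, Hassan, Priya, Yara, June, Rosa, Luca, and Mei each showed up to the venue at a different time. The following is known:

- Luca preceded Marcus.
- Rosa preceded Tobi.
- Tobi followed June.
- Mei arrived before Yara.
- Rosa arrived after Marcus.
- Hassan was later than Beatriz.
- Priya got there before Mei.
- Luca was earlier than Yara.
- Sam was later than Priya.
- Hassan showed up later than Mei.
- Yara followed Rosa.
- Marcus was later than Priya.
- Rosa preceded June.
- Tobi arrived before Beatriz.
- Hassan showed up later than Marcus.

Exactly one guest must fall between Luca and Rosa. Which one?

Tracing the constraints gives Luca → Marcus → Rosa, so Marcus sits after Luca and before Rosa.
No other guest is forced both after Luca and before Rosa.

Marcus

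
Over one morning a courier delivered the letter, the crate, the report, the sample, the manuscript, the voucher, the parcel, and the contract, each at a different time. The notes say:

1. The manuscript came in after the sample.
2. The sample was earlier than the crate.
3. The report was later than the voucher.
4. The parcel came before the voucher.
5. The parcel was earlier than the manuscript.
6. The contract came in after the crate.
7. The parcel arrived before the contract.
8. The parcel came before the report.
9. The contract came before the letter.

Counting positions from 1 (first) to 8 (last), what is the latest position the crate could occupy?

6

The crate must come before the contract and the letter — 2 items forced after it.
Everything else can be placed before the crate in some valid order, so the crate can sit as late as position 8 − 2 = 6.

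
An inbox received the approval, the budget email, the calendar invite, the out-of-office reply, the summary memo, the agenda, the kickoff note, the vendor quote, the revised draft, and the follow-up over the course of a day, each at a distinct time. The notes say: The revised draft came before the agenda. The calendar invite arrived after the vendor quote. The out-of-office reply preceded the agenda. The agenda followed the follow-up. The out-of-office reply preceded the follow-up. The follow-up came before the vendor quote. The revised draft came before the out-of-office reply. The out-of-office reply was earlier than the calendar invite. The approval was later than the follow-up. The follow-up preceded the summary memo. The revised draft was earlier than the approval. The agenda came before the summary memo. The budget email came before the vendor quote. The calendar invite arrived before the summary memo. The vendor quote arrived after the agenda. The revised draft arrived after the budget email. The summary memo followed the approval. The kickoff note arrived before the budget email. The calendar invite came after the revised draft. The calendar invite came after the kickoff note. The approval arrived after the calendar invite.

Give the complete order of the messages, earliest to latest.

The constraints fix every adjacent pair, so only one ordering works:
the kickoff note → the budget email → the revised draft → the out-of-office reply → the follow-up → the agenda → the vendor quote → the calendar invite → the approval → the summary memo.

the kickoff note, the budget email, the revised draft, the out-of-office reply, the follow-up, the agenda, the vendor quote, the calendar invite, the approval, the summary memo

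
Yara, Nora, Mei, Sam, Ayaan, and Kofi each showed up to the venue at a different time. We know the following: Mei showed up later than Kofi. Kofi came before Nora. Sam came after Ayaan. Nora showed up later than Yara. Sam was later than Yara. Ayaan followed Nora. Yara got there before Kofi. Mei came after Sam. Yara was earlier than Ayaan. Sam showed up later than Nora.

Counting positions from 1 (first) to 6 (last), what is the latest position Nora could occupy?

3

Nora must come before Ayaan, Mei, and Sam — 3 guests forced after them.
Everything else can be placed before Nora in some valid order, so Nora can sit as late as position 6 − 3 = 3.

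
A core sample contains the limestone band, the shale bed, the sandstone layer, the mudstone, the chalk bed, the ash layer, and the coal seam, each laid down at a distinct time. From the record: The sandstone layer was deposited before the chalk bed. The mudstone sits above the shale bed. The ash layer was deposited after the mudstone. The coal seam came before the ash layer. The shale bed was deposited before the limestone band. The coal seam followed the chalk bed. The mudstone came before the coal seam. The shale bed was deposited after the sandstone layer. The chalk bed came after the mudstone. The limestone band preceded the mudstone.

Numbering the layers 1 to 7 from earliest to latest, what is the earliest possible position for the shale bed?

2

The sandstone layer must come before the shale bed — 1 forced predecessor.
Nothing else is forced ahead of the shale bed, so its earliest slot is position 1 + 1 = 2.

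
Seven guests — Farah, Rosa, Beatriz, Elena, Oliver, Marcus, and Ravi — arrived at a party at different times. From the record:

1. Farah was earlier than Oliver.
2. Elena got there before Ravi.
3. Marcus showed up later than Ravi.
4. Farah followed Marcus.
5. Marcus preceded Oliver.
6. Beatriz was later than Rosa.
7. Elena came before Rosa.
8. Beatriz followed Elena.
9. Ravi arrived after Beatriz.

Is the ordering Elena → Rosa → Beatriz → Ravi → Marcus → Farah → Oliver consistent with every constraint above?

yes

Check each stated constraint against the proposed order — e.g. Marcus is ahead of Oliver; Elena is ahead of Ravi. Every pair is in the required order; nothing is violated.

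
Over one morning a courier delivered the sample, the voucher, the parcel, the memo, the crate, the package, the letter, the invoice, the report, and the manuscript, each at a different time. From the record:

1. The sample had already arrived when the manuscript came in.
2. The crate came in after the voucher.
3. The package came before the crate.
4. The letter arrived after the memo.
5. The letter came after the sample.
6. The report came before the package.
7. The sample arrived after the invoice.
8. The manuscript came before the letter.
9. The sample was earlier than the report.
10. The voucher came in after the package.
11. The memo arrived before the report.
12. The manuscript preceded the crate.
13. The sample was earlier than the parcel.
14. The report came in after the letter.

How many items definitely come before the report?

Directly stated before the report: the letter, the memo, and the sample.
The invoice reaches the report via the invoice → the sample → the report.
The manuscript reaches the report via the manuscript → the letter → the report.
No chain forces the parcel (or any of the others) ahead of the report.
That's the invoice, the letter, the manuscript, the memo, and the sample — 5 in all.

5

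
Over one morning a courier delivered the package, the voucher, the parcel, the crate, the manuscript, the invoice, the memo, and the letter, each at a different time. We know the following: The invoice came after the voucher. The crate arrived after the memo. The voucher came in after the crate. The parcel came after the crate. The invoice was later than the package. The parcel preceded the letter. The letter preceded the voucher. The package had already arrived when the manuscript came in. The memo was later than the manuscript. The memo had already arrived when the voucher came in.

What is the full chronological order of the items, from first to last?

The constraints fix every adjacent pair, so only one ordering works:
the package → the manuscript → the memo → the crate → the parcel → the letter → the voucher → the invoice.

the package, the manuscript, the memo, the crate, the parcel, the letter, the voucher, the invoice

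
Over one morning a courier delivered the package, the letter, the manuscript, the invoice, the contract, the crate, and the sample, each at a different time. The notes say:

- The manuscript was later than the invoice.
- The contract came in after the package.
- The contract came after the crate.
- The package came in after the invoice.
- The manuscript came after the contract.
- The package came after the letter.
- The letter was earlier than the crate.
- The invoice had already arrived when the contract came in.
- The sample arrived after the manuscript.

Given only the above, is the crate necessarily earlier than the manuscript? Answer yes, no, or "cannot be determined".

Chain the constraints: the crate → the contract → the manuscript. Each link is directly stated, so the crate comes before the manuscript.

yes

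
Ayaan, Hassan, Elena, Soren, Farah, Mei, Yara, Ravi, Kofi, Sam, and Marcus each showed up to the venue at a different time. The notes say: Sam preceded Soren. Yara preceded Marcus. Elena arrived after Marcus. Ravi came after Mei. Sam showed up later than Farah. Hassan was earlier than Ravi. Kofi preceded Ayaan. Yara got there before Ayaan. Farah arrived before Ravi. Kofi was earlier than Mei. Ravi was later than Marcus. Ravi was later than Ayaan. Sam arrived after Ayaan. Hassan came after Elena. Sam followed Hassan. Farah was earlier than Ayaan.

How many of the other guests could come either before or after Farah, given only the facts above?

Forced after Farah: Ayaan, Ravi, Sam, and Soren.
That leaves Elena, Hassan, Kofi, Marcus, Mei, and Yara with no forced order relative to Farah — 6.

6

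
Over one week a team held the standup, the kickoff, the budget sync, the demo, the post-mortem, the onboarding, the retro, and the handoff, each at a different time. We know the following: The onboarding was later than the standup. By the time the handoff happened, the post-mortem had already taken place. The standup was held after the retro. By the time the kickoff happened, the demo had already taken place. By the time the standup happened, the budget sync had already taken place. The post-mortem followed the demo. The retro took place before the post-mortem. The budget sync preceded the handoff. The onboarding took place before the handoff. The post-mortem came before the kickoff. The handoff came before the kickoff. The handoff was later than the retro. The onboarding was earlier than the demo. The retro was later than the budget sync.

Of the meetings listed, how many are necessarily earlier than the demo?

4

Directly stated before the demo: the onboarding.
The budget sync reaches the demo via the budget sync → the standup → the onboarding → the demo.
The retro reaches the demo via the retro → the standup → the onboarding → the demo.
The standup reaches the demo via the standup → the onboarding → the demo.
No chain forces the kickoff (or any of the others) ahead of the demo.
That's the budget sync, the onboarding, the retro, and the standup — 4 in all.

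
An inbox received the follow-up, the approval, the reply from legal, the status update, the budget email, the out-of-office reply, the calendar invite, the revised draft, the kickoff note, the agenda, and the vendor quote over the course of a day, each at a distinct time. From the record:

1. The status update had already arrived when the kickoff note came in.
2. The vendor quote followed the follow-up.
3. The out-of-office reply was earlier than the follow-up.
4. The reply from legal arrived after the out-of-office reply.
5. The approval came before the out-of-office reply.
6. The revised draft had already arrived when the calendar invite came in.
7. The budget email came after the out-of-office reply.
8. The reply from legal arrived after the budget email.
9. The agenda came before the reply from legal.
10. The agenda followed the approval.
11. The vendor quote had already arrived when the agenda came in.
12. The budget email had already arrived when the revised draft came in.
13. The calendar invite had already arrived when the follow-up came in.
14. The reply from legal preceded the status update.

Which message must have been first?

The approval has a chain of constraints placing it before every other message, so the approval must be first.

the approval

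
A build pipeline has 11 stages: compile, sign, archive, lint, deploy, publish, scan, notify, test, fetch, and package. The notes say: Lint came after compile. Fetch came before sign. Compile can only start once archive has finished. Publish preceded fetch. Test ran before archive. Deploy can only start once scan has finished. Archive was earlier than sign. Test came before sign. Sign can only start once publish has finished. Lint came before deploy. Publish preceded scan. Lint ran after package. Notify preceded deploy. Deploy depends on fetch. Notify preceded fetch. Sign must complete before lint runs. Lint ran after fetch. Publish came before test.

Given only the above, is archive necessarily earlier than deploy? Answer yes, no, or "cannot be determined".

Chain the constraints: archive → compile → lint → deploy. Each link is directly stated, so archive comes before deploy.

yes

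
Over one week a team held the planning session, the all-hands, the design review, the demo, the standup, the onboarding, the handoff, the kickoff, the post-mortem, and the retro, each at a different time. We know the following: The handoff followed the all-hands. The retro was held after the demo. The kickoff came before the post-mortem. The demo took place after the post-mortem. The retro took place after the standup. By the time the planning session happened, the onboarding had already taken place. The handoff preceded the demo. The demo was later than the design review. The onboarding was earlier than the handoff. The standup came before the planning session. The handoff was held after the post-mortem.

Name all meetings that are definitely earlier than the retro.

Directly stated before the retro: the demo and the standup.
The all-hands reaches the retro via the all-hands → the handoff → the demo → the retro.
The design review reaches the retro via the design review → the demo → the retro.
The handoff reaches the retro via the handoff → the demo → the retro.
Likewise the kickoff, the onboarding, and the post-mortem each reach the retro by chaining the stated constraints.
No chain forces the planning session ahead of the retro.

the all-hands, the demo, the design review, the handoff, the kickoff, the onboarding, the post-mortem, the standup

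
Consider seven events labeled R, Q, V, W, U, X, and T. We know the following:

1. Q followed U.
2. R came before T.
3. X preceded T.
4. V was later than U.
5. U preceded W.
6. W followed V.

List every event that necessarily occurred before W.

Directly stated before W: U and V.

U, V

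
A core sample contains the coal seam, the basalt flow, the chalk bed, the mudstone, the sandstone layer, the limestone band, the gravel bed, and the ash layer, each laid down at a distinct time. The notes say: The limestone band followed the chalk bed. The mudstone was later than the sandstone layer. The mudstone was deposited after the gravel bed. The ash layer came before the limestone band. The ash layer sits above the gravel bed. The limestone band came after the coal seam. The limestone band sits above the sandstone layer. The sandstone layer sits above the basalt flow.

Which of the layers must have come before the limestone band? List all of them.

Directly stated before the limestone band: the ash layer, the chalk bed, the coal seam, and the sandstone layer.
The basalt flow reaches the limestone band via the basalt flow → the sandstone layer → the limestone band.
The gravel bed reaches the limestone band via the gravel bed → the ash layer → the limestone band.

the ash layer, the basalt flow, the chalk bed, the coal seam, the gravel bed, the sandstone layer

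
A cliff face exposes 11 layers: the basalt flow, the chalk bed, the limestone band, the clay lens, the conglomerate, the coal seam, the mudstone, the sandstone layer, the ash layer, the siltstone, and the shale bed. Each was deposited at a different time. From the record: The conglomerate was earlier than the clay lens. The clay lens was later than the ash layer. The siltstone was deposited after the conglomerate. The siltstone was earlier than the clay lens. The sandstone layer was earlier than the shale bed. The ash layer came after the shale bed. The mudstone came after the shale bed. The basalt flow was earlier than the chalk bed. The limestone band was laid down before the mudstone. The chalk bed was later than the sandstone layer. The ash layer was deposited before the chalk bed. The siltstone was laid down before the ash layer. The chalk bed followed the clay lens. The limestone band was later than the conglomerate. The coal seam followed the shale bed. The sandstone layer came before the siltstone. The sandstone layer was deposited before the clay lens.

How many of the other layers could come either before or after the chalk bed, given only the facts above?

3

Forced before the chalk bed: the ash layer, the basalt flow, the clay lens, the conglomerate, the sandstone layer, the shale bed, and the siltstone.
That leaves the coal seam, the limestone band, and the mudstone with no forced order relative to the chalk bed — 3.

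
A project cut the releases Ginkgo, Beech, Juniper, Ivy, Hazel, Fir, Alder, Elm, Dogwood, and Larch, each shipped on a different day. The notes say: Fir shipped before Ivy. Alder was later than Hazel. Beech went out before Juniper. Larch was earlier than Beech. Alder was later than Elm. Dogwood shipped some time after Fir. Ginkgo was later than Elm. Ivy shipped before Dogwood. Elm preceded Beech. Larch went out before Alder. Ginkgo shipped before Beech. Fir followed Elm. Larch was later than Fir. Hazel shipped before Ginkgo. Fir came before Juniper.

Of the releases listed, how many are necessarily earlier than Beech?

Directly stated before Beech: Elm, Ginkgo, and Larch.
Fir reaches Beech via Fir → Larch → Beech.
Hazel reaches Beech via Hazel → Ginkgo → Beech.
No chain forces Ivy (or any of the others) ahead of Beech.
That's Elm, Fir, Ginkgo, Hazel, and Larch — 5 in all.

5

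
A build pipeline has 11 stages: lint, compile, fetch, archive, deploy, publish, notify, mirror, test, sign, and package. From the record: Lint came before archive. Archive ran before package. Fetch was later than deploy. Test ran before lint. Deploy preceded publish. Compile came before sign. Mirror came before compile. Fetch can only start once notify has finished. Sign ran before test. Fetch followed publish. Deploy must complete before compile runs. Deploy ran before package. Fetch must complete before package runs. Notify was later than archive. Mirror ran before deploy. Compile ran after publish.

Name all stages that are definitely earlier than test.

compile, deploy, mirror, publish, sign

Directly stated before test: sign.
Compile reaches test via compile → sign → test.
Deploy reaches test via deploy → compile → sign → test.
Mirror reaches test via mirror → compile → sign → test.
Likewise publish reaches test by chaining the stated constraints.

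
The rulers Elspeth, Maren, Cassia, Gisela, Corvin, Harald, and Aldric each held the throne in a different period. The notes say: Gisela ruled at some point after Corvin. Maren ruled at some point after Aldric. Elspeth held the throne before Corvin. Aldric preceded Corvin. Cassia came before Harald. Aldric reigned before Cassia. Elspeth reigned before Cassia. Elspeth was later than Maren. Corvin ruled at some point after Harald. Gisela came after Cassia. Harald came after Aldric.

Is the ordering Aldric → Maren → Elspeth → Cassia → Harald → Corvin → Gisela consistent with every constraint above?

Check each stated constraint against the proposed order — e.g. Aldric is ahead of Harald; Aldric is ahead of Corvin. Every pair is in the required order; nothing is violated.

yes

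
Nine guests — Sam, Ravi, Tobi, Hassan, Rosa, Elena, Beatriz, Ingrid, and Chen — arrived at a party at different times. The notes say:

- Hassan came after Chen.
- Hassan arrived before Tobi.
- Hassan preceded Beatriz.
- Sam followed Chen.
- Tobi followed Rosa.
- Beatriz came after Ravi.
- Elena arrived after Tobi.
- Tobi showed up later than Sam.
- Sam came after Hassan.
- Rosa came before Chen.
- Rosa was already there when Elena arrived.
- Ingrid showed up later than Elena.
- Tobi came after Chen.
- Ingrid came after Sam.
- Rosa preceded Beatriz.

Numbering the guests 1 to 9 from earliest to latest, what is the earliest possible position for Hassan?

3

Chen and Rosa must both come before Hassan — 2 forced predecessors.
Nothing else is forced ahead of Hassan, so their earliest slot is position 2 + 1 = 3.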